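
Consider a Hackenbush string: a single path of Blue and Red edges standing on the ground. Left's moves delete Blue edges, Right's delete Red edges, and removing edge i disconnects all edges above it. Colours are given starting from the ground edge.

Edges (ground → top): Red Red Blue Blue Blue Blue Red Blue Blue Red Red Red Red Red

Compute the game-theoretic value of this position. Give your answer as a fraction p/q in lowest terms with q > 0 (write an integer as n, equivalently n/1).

-4415/4096

Recurse on prefixes of the 14-edge string Red Red Blue Blue Blue Blue Red Blue Blue Red Red Red Red Red:
1 of 14 · R · max L −∞ · min R 0 → -1
2 of 14 · RR · max L −∞ · min R -1 → -2
3 of 14 · RRB · max L -2 · min R -1 → -3/2
4 of 14 · RRBB · max L -3/2 · min R -1 → -5/4
5 of 14 · RRBBB · max L -5/4 · min R -1 → -9/8
6 of 14 · RRBBBB · max L -9/8 · min R -1 → -17/16
7 of 14 · RRBBBBR · max L -9/8 · min R -17/16 → -35/32
8 of 14 · RRBBBBRB · max L -35/32 · min R -17/16 → -69/64
9 of 14 · RRBBBBRBB · max L -69/64 · min R -17/16 → -137/128
10 of 14 · RRBBBBRBBR · max L -69/64 · min R -137/128 → -275/256
11 of 14 · RRBBBBRBBRR · max L -69/64 · min R -275/256 → -551/512
12 of 14 · RRBBBBRBBRRR · max L -69/64 · min R -551/512 → -1103/1024
13 of 14 · RRBBBBRBBRRRR · max L -69/64 · min R -1103/1024 → -2207/2048
14 of 14 · RRBBBBRBBRRRRR · max L -69/64 · min R -2207/2048 → -4415/4096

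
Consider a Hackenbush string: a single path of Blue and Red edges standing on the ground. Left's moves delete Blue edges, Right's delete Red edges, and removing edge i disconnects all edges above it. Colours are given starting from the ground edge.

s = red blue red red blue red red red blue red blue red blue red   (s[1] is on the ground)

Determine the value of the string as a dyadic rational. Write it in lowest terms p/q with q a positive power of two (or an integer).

-7083/8192

Prefix values for red blue red red blue red red red blue red blue red blue red via {L|R} + simplicity:
val(r) = {  | 0 } so -1
val(rb) = { -1 | 0 } so -1/2
val(rbr) = { -1 | -1/2,0 } so -3/4
val(rbrr) = { -1 | -3/4,-1/2,0 } so -7/8
val(rbrrb) = { -1,-7/8 | -3/4,-1/2,0 } so -13/16
val(rbrrbr) = { -1,-7/8 | -13/16,-3/4,-1/2,0 } so -27/32
val(rbrrbrr) = { -1,-7/8 | -27/32,-13/16,-3/4,-1/2,0 } so -55/64
val(rbrrbrrr) = { -1,-7/8 | -55/64,-27/32,-13/16,-3/4,-1/2,0 } so -111/128
val(rbrrbrrrb) = { -1,-7/8,-111/128 | -55/64,-27/32,-13/16,-3/4,-1/2,0 } so -221/256
val(rbrrbrrrbr) = { -1,-7/8,-111/128 | -221/256,-55/64,-27/32,-13/16,-3/4,-1/2,0 } so -443/512
val(rbrrbrrrbrb) = { -1,-7/8,-111/128,-443/512 | -221/256,-55/64,-27/32,-13/16,-3/4,-1/2,0 } so -885/1024
val(rbrrbrrrbrbr) = { -1,-7/8,-111/128,-443/512 | -885/1024,-221/256,-55/64,-27/32,-13/16,-3/4,-1/2,0 } so -1771/2048
val(rbrrbrrrbrbrb) = { -1,-7/8,-111/128,-443/512,-1771/2048 | -885/1024,-221/256,-55/64,-27/32,-13/16,-3/4,-1/2,0 } so -3541/4096
val(rbrrbrrrbrbrbr) = { -1,-7/8,-111/128,-443/512,-1771/2048 | -3541/4096,-885/1024,-221/256,-55/64,-27/32,-13/16,-3/4,-1/2,0 } so -7083/8192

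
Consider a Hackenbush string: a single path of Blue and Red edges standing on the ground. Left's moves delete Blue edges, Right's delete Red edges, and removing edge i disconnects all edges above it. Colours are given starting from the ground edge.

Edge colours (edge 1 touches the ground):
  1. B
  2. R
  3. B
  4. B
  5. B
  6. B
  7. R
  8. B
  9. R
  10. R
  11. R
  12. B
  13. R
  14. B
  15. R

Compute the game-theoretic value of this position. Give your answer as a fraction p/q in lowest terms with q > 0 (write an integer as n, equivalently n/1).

15637/16384

edge 1 of 15 (B): { 0 | — } gives 1
edge 2 of 15 (R): { 0 | 1 } gives 1/2
edge 3 of 15 (B): { 0, 1/2 | 1 } gives 3/4
edge 4 of 15 (B): { 0, 1/2, 3/4 | 1 } gives 7/8
edge 5 of 15 (B): { 0, 1/2, 3/4, 7/8 | 1 } gives 15/16
edge 6 of 15 (B): { 0, 1/2, 3/4, 7/8, 15/16 | 1 } gives 31/32
edge 7 of 15 (R): { 0, 1/2, 3/4, 7/8, 15/16 | 31/32, 1 } gives 61/64
edge 8 of 15 (B): { 0, 1/2, 3/4, 7/8, 15/16, 61/64 | 31/32, 1 } gives 123/128
edge 9 of 15 (R): { 0, 1/2, 3/4, 7/8, 15/16, 61/64 | 123/128, 31/32, 1 } gives 245/256
edge 10 of 15 (R): { 0, 1/2, 3/4, 7/8, 15/16, 61/64 | 245/256, 123/128, 31/32, 1 } gives 489/512
edge 11 of 15 (R): { 0, 1/2, 3/4, 7/8, 15/16, 61/64 | 489/512, 245/256, 123/128, 31/32, 1 } gives 977/1024
edge 12 of 15 (B): { 0, 1/2, 3/4, 7/8, 15/16, 61/64, 977/1024 | 489/512, 245/256, 123/128, 31/32, 1 } gives 1955/2048
edge 13 of 15 (R): { 0, 1/2, 3/4, 7/8, 15/16, 61/64, 977/1024 | 1955/2048, 489/512, 245/256, 123/128, 31/32, 1 } gives 3909/4096
edge 14 of 15 (B): { 0, 1/2, 3/4, 7/8, 15/16, 61/64, 977/1024, 3909/4096 | 1955/2048, 489/512, 245/256, 123/128, 31/32, 1 } gives 7819/8192
edge 15 of 15 (R): { 0, 1/2, 3/4, 7/8, 15/16, 61/64, 977/1024, 3909/4096 | 7819/8192, 1955/2048, 489/512, 245/256, 123/128, 31/32, 1 } gives 15637/16384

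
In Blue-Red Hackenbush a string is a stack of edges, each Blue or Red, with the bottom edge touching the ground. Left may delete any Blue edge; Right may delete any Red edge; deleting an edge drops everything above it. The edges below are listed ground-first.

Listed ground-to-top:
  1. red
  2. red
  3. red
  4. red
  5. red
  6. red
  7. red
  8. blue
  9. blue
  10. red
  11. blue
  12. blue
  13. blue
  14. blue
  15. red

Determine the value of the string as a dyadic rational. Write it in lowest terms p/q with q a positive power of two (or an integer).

step 1: add red to get r; options L={ — } R={ 0 } so -1
step 2: add red to get rr; options L={ — } R={ -1,0 } so -2
step 3: add red to get rrr; options L={ — } R={ -2,-1,0 } so -3
step 4: add red to get rrrr; options L={ — } R={ -3,-2,-1,0 } so -4
step 5: add red to get rrrrr; options L={ — } R={ -4,-3,-2,-1,0 } so -5
step 6: add red to get rrrrrr; options L={ — } R={ -5,-4,-3,-2,-1,0 } so -6
step 7: add red to get rrrrrrr; options L={ — } R={ -6,-5,-4,-3,-2,-1,0 } so -7
step 8: add blue to get rrrrrrrb; options L={ -7 } R={ -6,-5,-4,-3,-2,-1,0 } so -13/2
step 9: add blue to get rrrrrrrbb; options L={ -7,-13/2 } R={ -6,-5,-4,-3,-2,-1,0 } so -25/4
step 10: add red to get rrrrrrrbbr; options L={ -7,-13/2 } R={ -25/4,-6,-5,-4,-3,-2,-1,0 } so -51/8
step 11: add blue to get rrrrrrrbbrb; options L={ -7,-13/2,-51/8 } R={ -25/4,-6,-5,-4,-3,-2,-1,0 } so -101/16
step 12: add blue to get rrrrrrrbbrbb; options L={ -7,-13/2,-51/8,-101/16 } R={ -25/4,-6,-5,-4,-3,-2,-1,0 } so -201/32
step 13: add blue to get rrrrrrrbbrbbb; options L={ -7,-13/2,-51/8,-101/16,-201/32 } R={ -25/4,-6,-5,-4,-3,-2,-1,0 } so -401/64
step 14: add blue to get rrrrrrrbbrbbbb; options L={ -7,-13/2,-51/8,-101/16,-201/32,-401/64 } R={ -25/4,-6,-5,-4,-3,-2,-1,0 } so -801/128
step 15: add red to get rrrrrrrbbrbbbbr; options L={ -7,-13/2,-51/8,-101/16,-201/32,-401/64 } R={ -801/128,-25/4,-6,-5,-4,-3,-2,-1,0 } so -1603/256

-1603/256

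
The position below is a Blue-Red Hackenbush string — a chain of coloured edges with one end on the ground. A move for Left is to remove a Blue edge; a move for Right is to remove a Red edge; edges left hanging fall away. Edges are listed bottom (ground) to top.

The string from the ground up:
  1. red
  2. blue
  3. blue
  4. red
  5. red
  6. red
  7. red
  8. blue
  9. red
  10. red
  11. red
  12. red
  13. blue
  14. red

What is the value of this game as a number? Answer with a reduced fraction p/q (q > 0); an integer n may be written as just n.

-3963/8192

edge 1 of 14 (red): {  | 0 } -> -1
edge 2 of 14 (blue): { -1 | 0 } -> -1/2
edge 3 of 14 (blue): { -1; -1/2 | 0 } -> -1/4
edge 4 of 14 (red): { -1; -1/2 | -1/4; 0 } -> -3/8
edge 5 of 14 (red): { -1; -1/2 | -3/8; -1/4; 0 } -> -7/16
edge 6 of 14 (red): { -1; -1/2 | -7/16; -3/8; -1/4; 0 } -> -15/32
edge 7 of 14 (red): { -1; -1/2 | -15/32; -7/16; -3/8; -1/4; 0 } -> -31/64
edge 8 of 14 (blue): { -1; -1/2; -31/64 | -15/32; -7/16; -3/8; -1/4; 0 } -> -61/128
edge 9 of 14 (red): { -1; -1/2; -31/64 | -61/128; -15/32; -7/16; -3/8; -1/4; 0 } -> -123/256
edge 10 of 14 (red): { -1; -1/2; -31/64 | -123/256; -61/128; -15/32; -7/16; -3/8; -1/4; 0 } -> -247/512
edge 11 of 14 (red): { -1; -1/2; -31/64 | -247/512; -123/256; -61/128; -15/32; -7/16; -3/8; -1/4; 0 } -> -495/1024
edge 12 of 14 (red): { -1; -1/2; -31/64 | -495/1024; -247/512; -123/256; -61/128; -15/32; -7/16; -3/8; -1/4; 0 } -> -991/2048
edge 13 of 14 (blue): { -1; -1/2; -31/64; -991/2048 | -495/1024; -247/512; -123/256; -61/128; -15/32; -7/16; -3/8; -1/4; 0 } -> -1981/4096
edge 14 of 14 (red): { -1; -1/2; -31/64; -991/2048 | -1981/4096; -495/1024; -247/512; -123/256; -61/128; -15/32; -7/16; -3/8; -1/4; 0 } -> -3963/8192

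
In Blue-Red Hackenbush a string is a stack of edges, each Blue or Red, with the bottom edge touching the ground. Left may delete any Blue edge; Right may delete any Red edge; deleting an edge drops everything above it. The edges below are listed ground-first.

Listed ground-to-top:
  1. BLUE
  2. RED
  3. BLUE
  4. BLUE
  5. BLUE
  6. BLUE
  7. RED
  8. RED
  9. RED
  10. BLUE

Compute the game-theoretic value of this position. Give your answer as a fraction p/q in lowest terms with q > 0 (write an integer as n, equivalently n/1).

483/512

B: Left { 0 }, Right { · } so simplest 1
BR: Left { 0 }, Right { 1 } so simplest 1/2
BRB: Left { 0, 1/2 }, Right { 1 } so simplest 3/4
BRBB: Left { 0, 1/2, 3/4 }, Right { 1 } so simplest 7/8
BRBBB: Left { 0, 1/2, 3/4, 7/8 }, Right { 1 } so simplest 15/16
BRBBBB: Left { 0, 1/2, 3/4, 7/8, 15/16 }, Right { 1 } so simplest 31/32
BRBBBBR: Left { 0, 1/2, 3/4, 7/8, 15/16 }, Right { 31/32, 1 } so simplest 61/64
BRBBBBRR: Left { 0, 1/2, 3/4, 7/8, 15/16 }, Right { 61/64, 31/32, 1 } so simplest 121/128
BRBBBBRRR: Left { 0, 1/2, 3/4, 7/8, 15/16 }, Right { 121/128, 61/64, 31/32, 1 } so simplest 241/256
BRBBBBRRRB: Left { 0, 1/2, 3/4, 7/8, 15/16, 241/256 }, Right { 121/128, 61/64, 31/32, 1 } so simplest 483/512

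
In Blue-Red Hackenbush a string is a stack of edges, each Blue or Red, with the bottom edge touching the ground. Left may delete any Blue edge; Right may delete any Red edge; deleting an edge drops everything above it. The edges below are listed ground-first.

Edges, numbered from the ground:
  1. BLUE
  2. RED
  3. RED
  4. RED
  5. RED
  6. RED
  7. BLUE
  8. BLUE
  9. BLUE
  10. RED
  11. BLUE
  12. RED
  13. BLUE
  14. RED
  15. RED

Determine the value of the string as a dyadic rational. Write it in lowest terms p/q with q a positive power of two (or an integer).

937/16384

Recurse on prefixes of the 15-edge string BLUE RED RED RED RED RED BLUE BLUE BLUE RED BLUE RED BLUE RED RED:
value_1 [B]  L=[0]  R=[—]  -> 1
value_2 [BR]  L=[0]  R=[1]  -> 1/2
value_3 [BRR]  L=[0]  R=[1/2, 1]  -> 1/4
value_4 [BRRR]  L=[0]  R=[1/4, 1/2, 1]  -> 1/8
value_5 [BRRRR]  L=[0]  R=[1/8, 1/4, 1/2, 1]  -> 1/16
value_6 [BRRRRR]  L=[0]  R=[1/16, 1/8, 1/4, 1/2, 1]  -> 1/32
value_7 [BRRRRRB]  L=[0, 1/32]  R=[1/16, 1/8, 1/4, 1/2, 1]  -> 3/64
value_8 [BRRRRRBB]  L=[0, 1/32, 3/64]  R=[1/16, 1/8, 1/4, 1/2, 1]  -> 7/128
value_9 [BRRRRRBBB]  L=[0, 1/32, 3/64, 7/128]  R=[1/16, 1/8, 1/4, 1/2, 1]  -> 15/256
value_10 [BRRRRRBBBR]  L=[0, 1/32, 3/64, 7/128]  R=[15/256, 1/16, 1/8, 1/4, 1/2, 1]  -> 29/512
value_11 [BRRRRRBBBRB]  L=[0, 1/32, 3/64, 7/128, 29/512]  R=[15/256, 1/16, 1/8, 1/4, 1/2, 1]  -> 59/1024
value_12 [BRRRRRBBBRBR]  L=[0, 1/32, 3/64, 7/128, 29/512]  R=[59/1024, 15/256, 1/16, 1/8, 1/4, 1/2, 1]  -> 117/2048
value_13 [BRRRRRBBBRBRB]  L=[0, 1/32, 3/64, 7/128, 29/512, 117/2048]  R=[59/1024, 15/256, 1/16, 1/8, 1/4, 1/2, 1]  -> 235/4096
value_14 [BRRRRRBBBRBRBR]  L=[0, 1/32, 3/64, 7/128, 29/512, 117/2048]  R=[235/4096, 59/1024, 15/256, 1/16, 1/8, 1/4, 1/2, 1]  -> 469/8192
value_15 [BRRRRRBBBRBRBRR]  L=[0, 1/32, 3/64, 7/128, 29/512, 117/2048]  R=[469/8192, 235/4096, 59/1024, 15/256, 1/16, 1/8, 1/4, 1/2, 1]  -> 937/16384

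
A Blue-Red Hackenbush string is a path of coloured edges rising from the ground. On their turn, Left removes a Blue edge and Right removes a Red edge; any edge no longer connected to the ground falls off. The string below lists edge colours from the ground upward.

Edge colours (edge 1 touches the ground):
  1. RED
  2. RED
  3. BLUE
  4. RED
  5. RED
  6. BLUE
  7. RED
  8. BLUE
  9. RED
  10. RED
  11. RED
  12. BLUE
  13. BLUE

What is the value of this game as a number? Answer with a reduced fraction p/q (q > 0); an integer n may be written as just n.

-3769/2048

value(R) = { (no moves) | 0 } -> -1
value(RR) = { (no moves) | -1 0 } -> -2
value(RRB) = { -2 | -1 0 } -> -3/2
value(RRBR) = { -2 | -3/2 -1 0 } -> -7/4
value(RRBRR) = { -2 | -7/4 -3/2 -1 0 } -> -15/8
value(RRBRRB) = { -2 -15/8 | -7/4 -3/2 -1 0 } -> -29/16
value(RRBRRBR) = { -2 -15/8 | -29/16 -7/4 -3/2 -1 0 } -> -59/32
value(RRBRRBRB) = { -2 -15/8 -59/32 | -29/16 -7/4 -3/2 -1 0 } -> -117/64
value(RRBRRBRBR) = { -2 -15/8 -59/32 | -117/64 -29/16 -7/4 -3/2 -1 0 } -> -235/128
value(RRBRRBRBRR) = { -2 -15/8 -59/32 | -235/128 -117/64 -29/16 -7/4 -3/2 -1 0 } -> -471/256
value(RRBRRBRBRRR) = { -2 -15/8 -59/32 | -471/256 -235/128 -117/64 -29/16 -7/4 -3/2 -1 0 } -> -943/512
value(RRBRRBRBRRRB) = { -2 -15/8 -59/32 -943/512 | -471/256 -235/128 -117/64 -29/16 -7/4 -3/2 -1 0 } -> -1885/1024
value(RRBRRBRBRRRBB) = { -2 -15/8 -59/32 -943/512 -1885/1024 | -471/256 -235/128 -117/64 -29/16 -7/4 -3/2 -1 0 } -> -3769/2048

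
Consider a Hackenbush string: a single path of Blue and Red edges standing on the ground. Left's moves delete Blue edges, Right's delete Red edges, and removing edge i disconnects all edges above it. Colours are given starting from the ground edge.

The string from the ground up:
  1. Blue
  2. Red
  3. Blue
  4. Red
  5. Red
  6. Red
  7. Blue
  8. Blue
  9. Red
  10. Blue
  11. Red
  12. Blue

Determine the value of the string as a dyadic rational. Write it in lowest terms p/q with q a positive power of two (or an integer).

value_1 [B]  L=[0]  R=[·]  = 1
value_2 [BR]  L=[0]  R=[1]  = 1/2
value_3 [BRB]  L=[0; 1/2]  R=[1]  = 3/4
value_4 [BRBR]  L=[0; 1/2]  R=[3/4; 1]  = 5/8
value_5 [BRBRR]  L=[0; 1/2]  R=[5/8; 3/4; 1]  = 9/16
value_6 [BRBRRR]  L=[0; 1/2]  R=[9/16; 5/8; 3/4; 1]  = 17/32
value_7 [BRBRRRB]  L=[0; 1/2; 17/32]  R=[9/16; 5/8; 3/4; 1]  = 35/64
value_8 [BRBRRRBB]  L=[0; 1/2; 17/32; 35/64]  R=[9/16; 5/8; 3/4; 1]  = 71/128
value_9 [BRBRRRBBR]  L=[0; 1/2; 17/32; 35/64]  R=[71/128; 9/16; 5/8; 3/4; 1]  = 141/256
value_10 [BRBRRRBBRB]  L=[0; 1/2; 17/32; 35/64; 141/256]  R=[71/128; 9/16; 5/8; 3/4; 1]  = 283/512
value_11 [BRBRRRBBRBR]  L=[0; 1/2; 17/32; 35/64; 141/256]  R=[283/512; 71/128; 9/16; 5/8; 3/4; 1]  = 565/1024
value_12 [BRBRRRBBRBRB]  L=[0; 1/2; 17/32; 35/64; 141/256; 565/1024]  R=[283/512; 71/128; 9/16; 5/8; 3/4; 1]  = 1131/2048

1131/2048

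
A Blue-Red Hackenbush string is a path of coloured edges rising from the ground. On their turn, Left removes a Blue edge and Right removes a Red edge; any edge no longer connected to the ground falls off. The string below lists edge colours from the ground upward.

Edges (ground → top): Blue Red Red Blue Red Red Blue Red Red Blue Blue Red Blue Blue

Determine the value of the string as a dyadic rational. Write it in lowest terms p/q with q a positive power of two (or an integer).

Build v(s[:k]) for k = 1..14, string s = Blue Red Red Blue Red Red Blue Red Red Blue Blue Red Blue Blue.
v(B) = { 0 |  } → 1
v(BR) = { 0 | 1 } → 1/2
v(BRR) = { 0 | 1/2; 1 } → 1/4
v(BRRB) = { 0; 1/4 | 1/2; 1 } → 3/8
v(BRRBR) = { 0; 1/4 | 3/8; 1/2; 1 } → 5/16
v(BRRBRR) = { 0; 1/4 | 5/16; 3/8; 1/2; 1 } → 9/32
v(BRRBRRB) = { 0; 1/4; 9/32 | 5/16; 3/8; 1/2; 1 } → 19/64
v(BRRBRRBR) = { 0; 1/4; 9/32 | 19/64; 5/16; 3/8; 1/2; 1 } → 37/128
v(BRRBRRBRR) = { 0; 1/4; 9/32 | 37/128; 19/64; 5/16; 3/8; 1/2; 1 } → 73/256
v(BRRBRRBRRB) = { 0; 1/4; 9/32; 73/256 | 37/128; 19/64; 5/16; 3/8; 1/2; 1 } → 147/512
v(BRRBRRBRRBB) = { 0; 1/4; 9/32; 73/256; 147/512 | 37/128; 19/64; 5/16; 3/8; 1/2; 1 } → 295/1024
v(BRRBRRBRRBBR) = { 0; 1/4; 9/32; 73/256; 147/512 | 295/1024; 37/128; 19/64; 5/16; 3/8; 1/2; 1 } → 589/2048
v(BRRBRRBRRBBRB) = { 0; 1/4; 9/32; 73/256; 147/512; 589/2048 | 295/1024; 37/128; 19/64; 5/16; 3/8; 1/2; 1 } → 1179/4096
v(BRRBRRBRRBBRBB) = { 0; 1/4; 9/32; 73/256; 147/512; 589/2048; 1179/4096 | 295/1024; 37/128; 19/64; 5/16; 3/8; 1/2; 1 } → 2359/8192

2359/8192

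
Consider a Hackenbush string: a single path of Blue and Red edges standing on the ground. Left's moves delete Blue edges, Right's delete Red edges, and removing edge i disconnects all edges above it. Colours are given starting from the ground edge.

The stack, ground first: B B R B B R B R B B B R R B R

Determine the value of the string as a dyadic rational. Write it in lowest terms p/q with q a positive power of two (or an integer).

15077/8192

Prefix values for B B R B B R B R B B B R R B R via {L|R} + simplicity:
edge 1 of 15 (B): { 0 |  } gives 1
edge 2 of 15 (B): { 0,1 |  } gives 2
edge 3 of 15 (R): { 0,1 | 2 } gives 3/2
edge 4 of 15 (B): { 0,1,3/2 | 2 } gives 7/4
edge 5 of 15 (B): { 0,1,3/2,7/4 | 2 } gives 15/8
edge 6 of 15 (R): { 0,1,3/2,7/4 | 15/8,2 } gives 29/16
edge 7 of 15 (B): { 0,1,3/2,7/4,29/16 | 15/8,2 } gives 59/32
edge 8 of 15 (R): { 0,1,3/2,7/4,29/16 | 59/32,15/8,2 } gives 117/64
edge 9 of 15 (B): { 0,1,3/2,7/4,29/16,117/64 | 59/32,15/8,2 } gives 235/128
edge 10 of 15 (B): { 0,1,3/2,7/4,29/16,117/64,235/128 | 59/32,15/8,2 } gives 471/256
edge 11 of 15 (B): { 0,1,3/2,7/4,29/16,117/64,235/128,471/256 | 59/32,15/8,2 } gives 943/512
edge 12 of 15 (R): { 0,1,3/2,7/4,29/16,117/64,235/128,471/256 | 943/512,59/32,15/8,2 } gives 1885/1024
edge 13 of 15 (R): { 0,1,3/2,7/4,29/16,117/64,235/128,471/256 | 1885/1024,943/512,59/32,15/8,2 } gives 3769/2048
edge 14 of 15 (B): { 0,1,3/2,7/4,29/16,117/64,235/128,471/256,3769/2048 | 1885/1024,943/512,59/32,15/8,2 } gives 7539/4096
edge 15 of 15 (R): { 0,1,3/2,7/4,29/16,117/64,235/128,471/256,3769/2048 | 7539/4096,1885/1024,943/512,59/32,15/8,2 } gives 15077/8192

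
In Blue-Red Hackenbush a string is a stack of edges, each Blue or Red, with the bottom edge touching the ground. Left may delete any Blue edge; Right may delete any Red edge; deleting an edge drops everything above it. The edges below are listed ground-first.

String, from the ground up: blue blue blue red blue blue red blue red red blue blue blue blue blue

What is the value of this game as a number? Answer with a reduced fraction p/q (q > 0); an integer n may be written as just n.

11583/4096

Build val(s[:k]) for k = 1..15, string s = blue blue blue red blue blue red blue red red blue blue blue blue blue.
val_1 [b]  L=[0]  R=[∅]  → 1
val_2 [bb]  L=[0 1]  R=[∅]  → 2
val_3 [bbb]  L=[0 1 2]  R=[∅]  → 3
val_4 [bbbr]  L=[0 1 2]  R=[3]  → 5/2
val_5 [bbbrb]  L=[0 1 2 5/2]  R=[3]  → 11/4
val_6 [bbbrbb]  L=[0 1 2 5/2 11/4]  R=[3]  → 23/8
val_7 [bbbrbbr]  L=[0 1 2 5/2 11/4]  R=[23/8 3]  → 45/16
val_8 [bbbrbbrb]  L=[0 1 2 5/2 11/4 45/16]  R=[23/8 3]  → 91/32
val_9 [bbbrbbrbr]  L=[0 1 2 5/2 11/4 45/16]  R=[91/32 23/8 3]  → 181/64
val_10 [bbbrbbrbrr]  L=[0 1 2 5/2 11/4 45/16]  R=[181/64 91/32 23/8 3]  → 361/128
val_11 [bbbrbbrbrrb]  L=[0 1 2 5/2 11/4 45/16 361/128]  R=[181/64 91/32 23/8 3]  → 723/256
val_12 [bbbrbbrbrrbb]  L=[0 1 2 5/2 11/4 45/16 361/128 723/256]  R=[181/64 91/32 23/8 3]  → 1447/512
val_13 [bbbrbbrbrrbbb]  L=[0 1 2 5/2 11/4 45/16 361/128 723/256 1447/512]  R=[181/64 91/32 23/8 3]  → 2895/1024
val_14 [bbbrbbrbrrbbbb]  L=[0 1 2 5/2 11/4 45/16 361/128 723/256 1447/512 2895/1024]  R=[181/64 91/32 23/8 3]  → 5791/2048
val_15 [bbbrbbrbrrbbbbb]  L=[0 1 2 5/2 11/4 45/16 361/128 723/256 1447/512 2895/1024 5791/2048]  R=[181/64 91/32 23/8 3]  → 11583/4096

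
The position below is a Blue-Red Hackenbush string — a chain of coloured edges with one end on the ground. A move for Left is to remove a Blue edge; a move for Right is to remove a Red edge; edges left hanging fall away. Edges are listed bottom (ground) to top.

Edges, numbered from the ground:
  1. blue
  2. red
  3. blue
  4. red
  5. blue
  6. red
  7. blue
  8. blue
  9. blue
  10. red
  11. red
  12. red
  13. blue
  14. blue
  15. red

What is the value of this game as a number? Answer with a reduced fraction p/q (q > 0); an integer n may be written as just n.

11149/16384

Prefix values for blue red blue red blue red blue blue blue red red red blue blue red via {L|R} + simplicity:
G(b) = { 0 | — } — 1
G(br) = { 0 | 1 } — 1/2
G(brb) = { 0 1/2 | 1 } — 3/4
G(brbr) = { 0 1/2 | 3/4 1 } — 5/8
G(brbrb) = { 0 1/2 5/8 | 3/4 1 } — 11/16
G(brbrbr) = { 0 1/2 5/8 | 11/16 3/4 1 } — 21/32
G(brbrbrb) = { 0 1/2 5/8 21/32 | 11/16 3/4 1 } — 43/64
G(brbrbrbb) = { 0 1/2 5/8 21/32 43/64 | 11/16 3/4 1 } — 87/128
G(brbrbrbbb) = { 0 1/2 5/8 21/32 43/64 87/128 | 11/16 3/4 1 } — 175/256
G(brbrbrbbbr) = { 0 1/2 5/8 21/32 43/64 87/128 | 175/256 11/16 3/4 1 } — 349/512
G(brbrbrbbbrr) = { 0 1/2 5/8 21/32 43/64 87/128 | 349/512 175/256 11/16 3/4 1 } — 697/1024
G(brbrbrbbbrrr) = { 0 1/2 5/8 21/32 43/64 87/128 | 697/1024 349/512 175/256 11/16 3/4 1 } — 1393/2048
G(brbrbrbbbrrrb) = { 0 1/2 5/8 21/32 43/64 87/128 1393/2048 | 697/1024 349/512 175/256 11/16 3/4 1 } — 2787/4096
G(brbrbrbbbrrrbb) = { 0 1/2 5/8 21/32 43/64 87/128 1393/2048 2787/4096 | 697/1024 349/512 175/256 11/16 3/4 1 } — 5575/8192
G(brbrbrbbbrrrbbr) = { 0 1/2 5/8 21/32 43/64 87/128 1393/2048 2787/4096 | 5575/8192 697/1024 349/512 175/256 11/16 3/4 1 } — 11149/16384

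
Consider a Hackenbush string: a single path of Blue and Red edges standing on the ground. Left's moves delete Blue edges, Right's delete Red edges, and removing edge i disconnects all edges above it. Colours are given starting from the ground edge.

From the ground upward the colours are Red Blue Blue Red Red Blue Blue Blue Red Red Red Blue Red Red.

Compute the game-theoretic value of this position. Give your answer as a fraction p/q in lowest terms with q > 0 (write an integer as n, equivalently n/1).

edge 1 of 14 (Red): { none | 0 } ⇒ -1
edge 2 of 14 (Blue): { -1 | 0 } ⇒ -1/2
edge 3 of 14 (Blue): { -1,-1/2 | 0 } ⇒ -1/4
edge 4 of 14 (Red): { -1,-1/2 | -1/4,0 } ⇒ -3/8
edge 5 of 14 (Red): { -1,-1/2 | -3/8,-1/4,0 } ⇒ -7/16
edge 6 of 14 (Blue): { -1,-1/2,-7/16 | -3/8,-1/4,0 } ⇒ -13/32
edge 7 of 14 (Blue): { -1,-1/2,-7/16,-13/32 | -3/8,-1/4,0 } ⇒ -25/64
edge 8 of 14 (Blue): { -1,-1/2,-7/16,-13/32,-25/64 | -3/8,-1/4,0 } ⇒ -49/128
edge 9 of 14 (Red): { -1,-1/2,-7/16,-13/32,-25/64 | -49/128,-3/8,-1/4,0 } ⇒ -99/256
edge 10 of 14 (Red): { -1,-1/2,-7/16,-13/32,-25/64 | -99/256,-49/128,-3/8,-1/4,0 } ⇒ -199/512
edge 11 of 14 (Red): { -1,-1/2,-7/16,-13/32,-25/64 | -199/512,-99/256,-49/128,-3/8,-1/4,0 } ⇒ -399/1024
edge 12 of 14 (Blue): { -1,-1/2,-7/16,-13/32,-25/64,-399/1024 | -199/512,-99/256,-49/128,-3/8,-1/4,0 } ⇒ -797/2048
edge 13 of 14 (Red): { -1,-1/2,-7/16,-13/32,-25/64,-399/1024 | -797/2048,-199/512,-99/256,-49/128,-3/8,-1/4,0 } ⇒ -1595/4096
edge 14 of 14 (Red): { -1,-1/2,-7/16,-13/32,-25/64,-399/1024 | -1595/4096,-797/2048,-199/512,-99/256,-49/128,-3/8,-1/4,0 } ⇒ -3191/8192

-3191/8192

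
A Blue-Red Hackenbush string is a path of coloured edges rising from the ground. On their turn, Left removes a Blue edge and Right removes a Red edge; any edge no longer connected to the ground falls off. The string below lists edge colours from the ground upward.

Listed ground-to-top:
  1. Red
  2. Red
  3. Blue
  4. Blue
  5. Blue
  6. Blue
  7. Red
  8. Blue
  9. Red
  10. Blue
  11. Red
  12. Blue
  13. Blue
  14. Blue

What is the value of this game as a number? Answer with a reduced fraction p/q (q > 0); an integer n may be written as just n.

-4433/4096

edge 1 of 14 (Red): { — | 0 } -> -1
edge 2 of 14 (Red): { — | -1 0 } -> -2
edge 3 of 14 (Blue): { -2 | -1 0 } -> -3/2
edge 4 of 14 (Blue): { -2 -3/2 | -1 0 } -> -5/4
edge 5 of 14 (Blue): { -2 -3/2 -5/4 | -1 0 } -> -9/8
edge 6 of 14 (Blue): { -2 -3/2 -5/4 -9/8 | -1 0 } -> -17/16
edge 7 of 14 (Red): { -2 -3/2 -5/4 -9/8 | -17/16 -1 0 } -> -35/32
edge 8 of 14 (Blue): { -2 -3/2 -5/4 -9/8 -35/32 | -17/16 -1 0 } -> -69/64
edge 9 of 14 (Red): { -2 -3/2 -5/4 -9/8 -35/32 | -69/64 -17/16 -1 0 } -> -139/128
edge 10 of 14 (Blue): { -2 -3/2 -5/4 -9/8 -35/32 -139/128 | -69/64 -17/16 -1 0 } -> -277/256
edge 11 of 14 (Red): { -2 -3/2 -5/4 -9/8 -35/32 -139/128 | -277/256 -69/64 -17/16 -1 0 } -> -555/512
edge 12 of 14 (Blue): { -2 -3/2 -5/4 -9/8 -35/32 -139/128 -555/512 | -277/256 -69/64 -17/16 -1 0 } -> -1109/1024
edge 13 of 14 (Blue): { -2 -3/2 -5/4 -9/8 -35/32 -139/128 -555/512 -1109/1024 | -277/256 -69/64 -17/16 -1 0 } -> -2217/2048
edge 14 of 14 (Blue): { -2 -3/2 -5/4 -9/8 -35/32 -139/128 -555/512 -1109/1024 -2217/2048 | -277/256 -69/64 -17/16 -1 0 } -> -4433/4096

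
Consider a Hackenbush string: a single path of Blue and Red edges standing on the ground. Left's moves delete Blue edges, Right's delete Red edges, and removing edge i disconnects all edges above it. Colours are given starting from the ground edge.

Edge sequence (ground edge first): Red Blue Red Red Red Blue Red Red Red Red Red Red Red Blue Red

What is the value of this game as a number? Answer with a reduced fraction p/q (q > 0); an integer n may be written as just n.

step 1: add Red to get R; options L={ (no moves) } R={ 0 } -> -1
step 2: add Blue to get RB; options L={ -1 } R={ 0 } -> -1/2
step 3: add Red to get RBR; options L={ -1 } R={ -1/2,0 } -> -3/4
step 4: add Red to get RBRR; options L={ -1 } R={ -3/4,-1/2,0 } -> -7/8
step 5: add Red to get RBRRR; options L={ -1 } R={ -7/8,-3/4,-1/2,0 } -> -15/16
step 6: add Blue to get RBRRRB; options L={ -1,-15/16 } R={ -7/8,-3/4,-1/2,0 } -> -29/32
step 7: add Red to get RBRRRBR; options L={ -1,-15/16 } R={ -29/32,-7/8,-3/4,-1/2,0 } -> -59/64
step 8: add Red to get RBRRRBRR; options L={ -1,-15/16 } R={ -59/64,-29/32,-7/8,-3/4,-1/2,0 } -> -119/128
step 9: add Red to get RBRRRBRRR; options L={ -1,-15/16 } R={ -119/128,-59/64,-29/32,-7/8,-3/4,-1/2,0 } -> -239/256
step 10: add Red to get RBRRRBRRRR; options L={ -1,-15/16 } R={ -239/256,-119/128,-59/64,-29/32,-7/8,-3/4,-1/2,0 } -> -479/512
step 11: add Red to get RBRRRBRRRRR; options L={ -1,-15/16 } R={ -479/512,-239/256,-119/128,-59/64,-29/32,-7/8,-3/4,-1/2,0 } -> -959/1024
step 12: add Red to get RBRRRBRRRRRR; options L={ -1,-15/16 } R={ -959/1024,-479/512,-239/256,-119/128,-59/64,-29/32,-7/8,-3/4,-1/2,0 } -> -1919/2048
step 13: add Red to get RBRRRBRRRRRRR; options L={ -1,-15/16 } R={ -1919/2048,-959/1024,-479/512,-239/256,-119/128,-59/64,-29/32,-7/8,-3/4,-1/2,0 } -> -3839/4096
step 14: add Blue to get RBRRRBRRRRRRRB; options L={ -1,-15/16,-3839/4096 } R={ -1919/2048,-959/1024,-479/512,-239/256,-119/128,-59/64,-29/32,-7/8,-3/4,-1/2,0 } -> -7677/8192
step 15: add Red to get RBRRRBRRRRRRRBR; options L={ -1,-15/16,-3839/4096 } R={ -7677/8192,-1919/2048,-959/1024,-479/512,-239/256,-119/128,-59/64,-29/32,-7/8,-3/4,-1/2,0 } -> -15355/16384

-15355/16384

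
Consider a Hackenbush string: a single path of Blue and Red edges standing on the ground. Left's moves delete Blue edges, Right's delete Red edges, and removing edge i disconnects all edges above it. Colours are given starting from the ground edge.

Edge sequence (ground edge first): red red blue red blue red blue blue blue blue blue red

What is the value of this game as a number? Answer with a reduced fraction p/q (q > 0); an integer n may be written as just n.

Prefix values for red red blue red blue red blue blue blue blue blue red via {L|R} + simplicity:
value(r) = { none | 0 } — -1
value(rr) = { none | -1,0 } — -2
value(rrb) = { -2 | -1,0 } — -3/2
value(rrbr) = { -2 | -3/2,-1,0 } — -7/4
value(rrbrb) = { -2,-7/4 | -3/2,-1,0 } — -13/8
value(rrbrbr) = { -2,-7/4 | -13/8,-3/2,-1,0 } — -27/16
value(rrbrbrb) = { -2,-7/4,-27/16 | -13/8,-3/2,-1,0 } — -53/32
value(rrbrbrbb) = { -2,-7/4,-27/16,-53/32 | -13/8,-3/2,-1,0 } — -105/64
value(rrbrbrbbb) = { -2,-7/4,-27/16,-53/32,-105/64 | -13/8,-3/2,-1,0 } — -209/128
value(rrbrbrbbbb) = { -2,-7/4,-27/16,-53/32,-105/64,-209/128 | -13/8,-3/2,-1,0 } — -417/256
value(rrbrbrbbbbb) = { -2,-7/4,-27/16,-53/32,-105/64,-209/128,-417/256 | -13/8,-3/2,-1,0 } — -833/512
value(rrbrbrbbbbbr) = { -2,-7/4,-27/16,-53/32,-105/64,-209/128,-417/256 | -833/512,-13/8,-3/2,-1,0 } — -1667/1024

-1667/1024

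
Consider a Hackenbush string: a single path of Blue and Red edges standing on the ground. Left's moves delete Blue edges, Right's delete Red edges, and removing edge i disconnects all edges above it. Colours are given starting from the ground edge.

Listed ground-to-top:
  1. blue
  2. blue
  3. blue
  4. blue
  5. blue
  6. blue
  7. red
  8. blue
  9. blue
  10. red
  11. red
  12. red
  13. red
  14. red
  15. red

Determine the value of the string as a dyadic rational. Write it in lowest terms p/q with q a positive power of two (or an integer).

2945/512

val_1 [b]  L=[0]  R=[none]  -> 1
val_2 [bb]  L=[0,1]  R=[none]  -> 2
val_3 [bbb]  L=[0,1,2]  R=[none]  -> 3
val_4 [bbbb]  L=[0,1,2,3]  R=[none]  -> 4
val_5 [bbbbb]  L=[0,1,2,3,4]  R=[none]  -> 5
val_6 [bbbbbb]  L=[0,1,2,3,4,5]  R=[none]  -> 6
val_7 [bbbbbbr]  L=[0,1,2,3,4,5]  R=[6]  -> 11/2
val_8 [bbbbbbrb]  L=[0,1,2,3,4,5,11/2]  R=[6]  -> 23/4
val_9 [bbbbbbrbb]  L=[0,1,2,3,4,5,11/2,23/4]  R=[6]  -> 47/8
val_10 [bbbbbbrbbr]  L=[0,1,2,3,4,5,11/2,23/4]  R=[47/8,6]  -> 93/16
val_11 [bbbbbbrbbrr]  L=[0,1,2,3,4,5,11/2,23/4]  R=[93/16,47/8,6]  -> 185/32
val_12 [bbbbbbrbbrrr]  L=[0,1,2,3,4,5,11/2,23/4]  R=[185/32,93/16,47/8,6]  -> 369/64
val_13 [bbbbbbrbbrrrr]  L=[0,1,2,3,4,5,11/2,23/4]  R=[369/64,185/32,93/16,47/8,6]  -> 737/128
val_14 [bbbbbbrbbrrrrr]  L=[0,1,2,3,4,5,11/2,23/4]  R=[737/128,369/64,185/32,93/16,47/8,6]  -> 1473/256
val_15 [bbbbbbrbbrrrrrr]  L=[0,1,2,3,4,5,11/2,23/4]  R=[1473/256,737/128,369/64,185/32,93/16,47/8,6]  -> 2945/512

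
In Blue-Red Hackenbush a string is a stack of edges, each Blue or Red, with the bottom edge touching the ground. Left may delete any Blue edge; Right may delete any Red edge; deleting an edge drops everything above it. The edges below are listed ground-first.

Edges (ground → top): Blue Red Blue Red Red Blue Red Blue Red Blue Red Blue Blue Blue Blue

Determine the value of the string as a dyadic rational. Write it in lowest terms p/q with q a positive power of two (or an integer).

edge 1 of 15 (Blue): { 0 | · } -> 1
edge 2 of 15 (Red): { 0 | 1 } -> 1/2
edge 3 of 15 (Blue): { 0; 1/2 | 1 } -> 3/4
edge 4 of 15 (Red): { 0; 1/2 | 3/4; 1 } -> 5/8
edge 5 of 15 (Red): { 0; 1/2 | 5/8; 3/4; 1 } -> 9/16
edge 6 of 15 (Blue): { 0; 1/2; 9/16 | 5/8; 3/4; 1 } -> 19/32
edge 7 of 15 (Red): { 0; 1/2; 9/16 | 19/32; 5/8; 3/4; 1 } -> 37/64
edge 8 of 15 (Blue): { 0; 1/2; 9/16; 37/64 | 19/32; 5/8; 3/4; 1 } -> 75/128
edge 9 of 15 (Red): { 0; 1/2; 9/16; 37/64 | 75/128; 19/32; 5/8; 3/4; 1 } -> 149/256
edge 10 of 15 (Blue): { 0; 1/2; 9/16; 37/64; 149/256 | 75/128; 19/32; 5/8; 3/4; 1 } -> 299/512
edge 11 of 15 (Red): { 0; 1/2; 9/16; 37/64; 149/256 | 299/512; 75/128; 19/32; 5/8; 3/4; 1 } -> 597/1024
edge 12 of 15 (Blue): { 0; 1/2; 9/16; 37/64; 149/256; 597/1024 | 299/512; 75/128; 19/32; 5/8; 3/4; 1 } -> 1195/2048
edge 13 of 15 (Blue): { 0; 1/2; 9/16; 37/64; 149/256; 597/1024; 1195/2048 | 299/512; 75/128; 19/32; 5/8; 3/4; 1 } -> 2391/4096
edge 14 of 15 (Blue): { 0; 1/2; 9/16; 37/64; 149/256; 597/1024; 1195/2048; 2391/4096 | 299/512; 75/128; 19/32; 5/8; 3/4; 1 } -> 4783/8192
edge 15 of 15 (Blue): { 0; 1/2; 9/16; 37/64; 149/256; 597/1024; 1195/2048; 2391/4096; 4783/8192 | 299/512; 75/128; 19/32; 5/8; 3/4; 1 } -> 9567/16384

9567/16384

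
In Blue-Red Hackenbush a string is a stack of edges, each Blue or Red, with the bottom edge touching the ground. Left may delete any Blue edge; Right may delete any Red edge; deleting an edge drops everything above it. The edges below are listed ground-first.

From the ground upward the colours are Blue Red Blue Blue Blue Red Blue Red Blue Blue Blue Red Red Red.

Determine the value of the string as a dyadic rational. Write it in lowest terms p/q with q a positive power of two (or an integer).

7537/8192

Prefix values for Blue Red Blue Blue Blue Red Blue Red Blue Blue Blue Red Red Red via {L|R} + simplicity:
B: Left { 0 }, Right { ∅ } → simplest 1
BR: Left { 0 }, Right { 1 } → simplest 1/2
BRB: Left { 0; 1/2 }, Right { 1 } → simplest 3/4
BRBB: Left { 0; 1/2; 3/4 }, Right { 1 } → simplest 7/8
BRBBB: Left { 0; 1/2; 3/4; 7/8 }, Right { 1 } → simplest 15/16
BRBBBR: Left { 0; 1/2; 3/4; 7/8 }, Right { 15/16; 1 } → simplest 29/32
BRBBBRB: Left { 0; 1/2; 3/4; 7/8; 29/32 }, Right { 15/16; 1 } → simplest 59/64
BRBBBRBR: Left { 0; 1/2; 3/4; 7/8; 29/32 }, Right { 59/64; 15/16; 1 } → simplest 117/128
BRBBBRBRB: Left { 0; 1/2; 3/4; 7/8; 29/32; 117/128 }, Right { 59/64; 15/16; 1 } → simplest 235/256
BRBBBRBRBB: Left { 0; 1/2; 3/4; 7/8; 29/32; 117/128; 235/256 }, Right { 59/64; 15/16; 1 } → simplest 471/512
BRBBBRBRBBB: Left { 0; 1/2; 3/4; 7/8; 29/32; 117/128; 235/256; 471/512 }, Right { 59/64; 15/16; 1 } → simplest 943/1024
BRBBBRBRBBBR: Left { 0; 1/2; 3/4; 7/8; 29/32; 117/128; 235/256; 471/512 }, Right { 943/1024; 59/64; 15/16; 1 } → simplest 1885/2048
BRBBBRBRBBBRR: Left { 0; 1/2; 3/4; 7/8; 29/32; 117/128; 235/256; 471/512 }, Right { 1885/2048; 943/1024; 59/64; 15/16; 1 } → simplest 3769/4096
BRBBBRBRBBBRRR: Left { 0; 1/2; 3/4; 7/8; 29/32; 117/128; 235/256; 471/512 }, Right { 3769/4096; 1885/2048; 943/1024; 59/64; 15/16; 1 } → simplest 7537/8192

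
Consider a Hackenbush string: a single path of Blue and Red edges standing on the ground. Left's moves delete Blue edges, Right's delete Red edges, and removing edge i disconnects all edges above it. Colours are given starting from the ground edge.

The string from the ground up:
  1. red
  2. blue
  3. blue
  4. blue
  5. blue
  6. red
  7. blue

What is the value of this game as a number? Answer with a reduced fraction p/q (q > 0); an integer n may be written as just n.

1 of 7 · r · max L −∞ · min R 0 ⇒ -1
2 of 7 · rb · max L -1 · min R 0 ⇒ -1/2
3 of 7 · rbb · max L -1/2 · min R 0 ⇒ -1/4
4 of 7 · rbbb · max L -1/4 · min R 0 ⇒ -1/8
5 of 7 · rbbbb · max L -1/8 · min R 0 ⇒ -1/16
6 of 7 · rbbbbr · max L -1/8 · min R -1/16 ⇒ -3/32
7 of 7 · rbbbbrb · max L -3/32 · min R -1/16 ⇒ -5/64

-5/64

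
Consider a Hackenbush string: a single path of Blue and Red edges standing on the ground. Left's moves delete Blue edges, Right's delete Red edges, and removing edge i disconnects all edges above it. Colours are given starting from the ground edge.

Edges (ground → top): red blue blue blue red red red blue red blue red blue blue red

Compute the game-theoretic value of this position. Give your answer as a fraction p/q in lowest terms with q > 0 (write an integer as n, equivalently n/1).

Prefix values for red blue blue blue red red red blue red blue red blue blue red via {L|R} + simplicity:
value_1 [r]  L=[—]  R=[0]  = -1
value_2 [rb]  L=[-1]  R=[0]  = -1/2
value_3 [rbb]  L=[-1, -1/2]  R=[0]  = -1/4
value_4 [rbbb]  L=[-1, -1/2, -1/4]  R=[0]  = -1/8
value_5 [rbbbr]  L=[-1, -1/2, -1/4]  R=[-1/8, 0]  = -3/16
value_6 [rbbbrr]  L=[-1, -1/2, -1/4]  R=[-3/16, -1/8, 0]  = -7/32
value_7 [rbbbrrr]  L=[-1, -1/2, -1/4]  R=[-7/32, -3/16, -1/8, 0]  = -15/64
value_8 [rbbbrrrb]  L=[-1, -1/2, -1/4, -15/64]  R=[-7/32, -3/16, -1/8, 0]  = -29/128
value_9 [rbbbrrrbr]  L=[-1, -1/2, -1/4, -15/64]  R=[-29/128, -7/32, -3/16, -1/8, 0]  = -59/256
value_10 [rbbbrrrbrb]  L=[-1, -1/2, -1/4, -15/64, -59/256]  R=[-29/128, -7/32, -3/16, -1/8, 0]  = -117/512
value_11 [rbbbrrrbrbr]  L=[-1, -1/2, -1/4, -15/64, -59/256]  R=[-117/512, -29/128, -7/32, -3/16, -1/8, 0]  = -235/1024
value_12 [rbbbrrrbrbrb]  L=[-1, -1/2, -1/4, -15/64, -59/256, -235/1024]  R=[-117/512, -29/128, -7/32, -3/16, -1/8, 0]  = -469/2048
value_13 [rbbbrrrbrbrbb]  L=[-1, -1/2, -1/4, -15/64, -59/256, -235/1024, -469/2048]  R=[-117/512, -29/128, -7/32, -3/16, -1/8, 0]  = -937/4096
value_14 [rbbbrrrbrbrbbr]  L=[-1, -1/2, -1/4, -15/64, -59/256, -235/1024, -469/2048]  R=[-937/4096, -117/512, -29/128, -7/32, -3/16, -1/8, 0]  = -1875/8192

-1875/8192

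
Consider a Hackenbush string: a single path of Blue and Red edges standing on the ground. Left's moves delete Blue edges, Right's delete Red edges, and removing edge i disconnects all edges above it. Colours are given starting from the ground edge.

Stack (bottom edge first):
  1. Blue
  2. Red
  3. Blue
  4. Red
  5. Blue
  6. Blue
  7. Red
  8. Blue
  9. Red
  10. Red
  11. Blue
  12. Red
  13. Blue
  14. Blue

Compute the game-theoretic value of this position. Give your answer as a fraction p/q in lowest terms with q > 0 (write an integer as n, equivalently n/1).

5783/8192

Recurse on prefixes of the 14-edge string Blue Red Blue Red Blue Blue Red Blue Red Red Blue Red Blue Blue:
edge 1 of 14 (Blue): { 0 |  } = 1
edge 2 of 14 (Red): { 0 | 1 } = 1/2
edge 3 of 14 (Blue): { 0,1/2 | 1 } = 3/4
edge 4 of 14 (Red): { 0,1/2 | 3/4,1 } = 5/8
edge 5 of 14 (Blue): { 0,1/2,5/8 | 3/4,1 } = 11/16
edge 6 of 14 (Blue): { 0,1/2,5/8,11/16 | 3/4,1 } = 23/32
edge 7 of 14 (Red): { 0,1/2,5/8,11/16 | 23/32,3/4,1 } = 45/64
edge 8 of 14 (Blue): { 0,1/2,5/8,11/16,45/64 | 23/32,3/4,1 } = 91/128
edge 9 of 14 (Red): { 0,1/2,5/8,11/16,45/64 | 91/128,23/32,3/4,1 } = 181/256
edge 10 of 14 (Red): { 0,1/2,5/8,11/16,45/64 | 181/256,91/128,23/32,3/4,1 } = 361/512
edge 11 of 14 (Blue): { 0,1/2,5/8,11/16,45/64,361/512 | 181/256,91/128,23/32,3/4,1 } = 723/1024
edge 12 of 14 (Red): { 0,1/2,5/8,11/16,45/64,361/512 | 723/1024,181/256,91/128,23/32,3/4,1 } = 1445/2048
edge 13 of 14 (Blue): { 0,1/2,5/8,11/16,45/64,361/512,1445/2048 | 723/1024,181/256,91/128,23/32,3/4,1 } = 2891/4096
edge 14 of 14 (Blue): { 0,1/2,5/8,11/16,45/64,361/512,1445/2048,2891/4096 | 723/1024,181/256,91/128,23/32,3/4,1 } = 5783/8192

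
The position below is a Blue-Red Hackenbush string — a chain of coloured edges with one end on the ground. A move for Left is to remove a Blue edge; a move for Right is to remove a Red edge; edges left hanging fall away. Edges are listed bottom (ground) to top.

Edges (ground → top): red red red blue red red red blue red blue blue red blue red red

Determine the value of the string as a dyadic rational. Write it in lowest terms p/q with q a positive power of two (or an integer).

Prefix values for red red red blue red red red blue red blue blue red blue red red via {L|R} + simplicity:
v(r) = { — | 0 } => -1
v(rr) = { — | -1; 0 } => -2
v(rrr) = { — | -2; -1; 0 } => -3
v(rrrb) = { -3 | -2; -1; 0 } => -5/2
v(rrrbr) = { -3 | -5/2; -2; -1; 0 } => -11/4
v(rrrbrr) = { -3 | -11/4; -5/2; -2; -1; 0 } => -23/8
v(rrrbrrr) = { -3 | -23/8; -11/4; -5/2; -2; -1; 0 } => -47/16
v(rrrbrrrb) = { -3; -47/16 | -23/8; -11/4; -5/2; -2; -1; 0 } => -93/32
v(rrrbrrrbr) = { -3; -47/16 | -93/32; -23/8; -11/4; -5/2; -2; -1; 0 } => -187/64
v(rrrbrrrbrb) = { -3; -47/16; -187/64 | -93/32; -23/8; -11/4; -5/2; -2; -1; 0 } => -373/128
v(rrrbrrrbrbb) = { -3; -47/16; -187/64; -373/128 | -93/32; -23/8; -11/4; -5/2; -2; -1; 0 } => -745/256
v(rrrbrrrbrbbr) = { -3; -47/16; -187/64; -373/128 | -745/256; -93/32; -23/8; -11/4; -5/2; -2; -1; 0 } => -1491/512
v(rrrbrrrbrbbrb) = { -3; -47/16; -187/64; -373/128; -1491/512 | -745/256; -93/32; -23/8; -11/4; -5/2; -2; -1; 0 } => -2981/1024
v(rrrbrrrbrbbrbr) = { -3; -47/16; -187/64; -373/128; -1491/512 | -2981/1024; -745/256; -93/32; -23/8; -11/4; -5/2; -2; -1; 0 } => -5963/2048
v(rrrbrrrbrbbrbrr) = { -3; -47/16; -187/64; -373/128; -1491/512 | -5963/2048; -2981/1024; -745/256; -93/32; -23/8; -11/4; -5/2; -2; -1; 0 } => -11927/4096

-11927/4096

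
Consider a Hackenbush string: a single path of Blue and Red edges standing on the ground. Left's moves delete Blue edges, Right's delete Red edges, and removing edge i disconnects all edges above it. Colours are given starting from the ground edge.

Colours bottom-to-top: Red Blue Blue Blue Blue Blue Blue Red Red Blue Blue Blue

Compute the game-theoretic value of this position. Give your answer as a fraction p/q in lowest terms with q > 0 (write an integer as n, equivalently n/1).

-49/2048

Build value(s[:k]) for k = 1..12, string s = Red Blue Blue Blue Blue Blue Blue Red Red Blue Blue Blue.
step 1: add Red to get R; options L={ (no moves) } R={ 0 } ⇒ -1
step 2: add Blue to get RB; options L={ -1 } R={ 0 } ⇒ -1/2
step 3: add Blue to get RBB; options L={ -1,-1/2 } R={ 0 } ⇒ -1/4
step 4: add Blue to get RBBB; options L={ -1,-1/2,-1/4 } R={ 0 } ⇒ -1/8
step 5: add Blue to get RBBBB; options L={ -1,-1/2,-1/4,-1/8 } R={ 0 } ⇒ -1/16
step 6: add Blue to get RBBBBB; options L={ -1,-1/2,-1/4,-1/8,-1/16 } R={ 0 } ⇒ -1/32
step 7: add Blue to get RBBBBBB; options L={ -1,-1/2,-1/4,-1/8,-1/16,-1/32 } R={ 0 } ⇒ -1/64
step 8: add Red to get RBBBBBBR; options L={ -1,-1/2,-1/4,-1/8,-1/16,-1/32 } R={ -1/64,0 } ⇒ -3/128
step 9: add Red to get RBBBBBBRR; options L={ -1,-1/2,-1/4,-1/8,-1/16,-1/32 } R={ -3/128,-1/64,0 } ⇒ -7/256
step 10: add Blue to get RBBBBBBRRB; options L={ -1,-1/2,-1/4,-1/8,-1/16,-1/32,-7/256 } R={ -3/128,-1/64,0 } ⇒ -13/512
step 11: add Blue to get RBBBBBBRRBB; options L={ -1,-1/2,-1/4,-1/8,-1/16,-1/32,-7/256,-13/512 } R={ -3/128,-1/64,0 } ⇒ -25/1024
step 12: add Blue to get RBBBBBBRRBBB; options L={ -1,-1/2,-1/4,-1/8,-1/16,-1/32,-7/256,-13/512,-25/1024 } R={ -3/128,-1/64,0 } ⇒ -49/2048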